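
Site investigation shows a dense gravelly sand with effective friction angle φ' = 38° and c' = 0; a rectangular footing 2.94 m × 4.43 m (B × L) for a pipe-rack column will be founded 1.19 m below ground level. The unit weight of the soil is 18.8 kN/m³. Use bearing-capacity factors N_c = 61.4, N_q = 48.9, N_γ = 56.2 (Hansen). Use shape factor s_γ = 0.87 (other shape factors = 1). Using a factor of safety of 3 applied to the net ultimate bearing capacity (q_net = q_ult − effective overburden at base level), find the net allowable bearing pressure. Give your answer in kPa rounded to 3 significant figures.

q_all(net) ≈ 808 kPa

q = γ·D_f = 18.8 × 1.19 = 22.372 kPa.
q·N_q = 22.372 × 48.9 = 1094 kPa
0.5·γ·B·N_γ·s_γ = 0.5 × 18.8 × 2.94 × 56.2 × 0.87 = 1351.2 kPa
q_ult = 1094 + 1351.2 = 2445.2 kPa.
Net ultimate: q_net = 2445.2 − 22.372 = 2422.9 kPa.
q_all(net) = 2422.9 / 3 = 807.62 kPa.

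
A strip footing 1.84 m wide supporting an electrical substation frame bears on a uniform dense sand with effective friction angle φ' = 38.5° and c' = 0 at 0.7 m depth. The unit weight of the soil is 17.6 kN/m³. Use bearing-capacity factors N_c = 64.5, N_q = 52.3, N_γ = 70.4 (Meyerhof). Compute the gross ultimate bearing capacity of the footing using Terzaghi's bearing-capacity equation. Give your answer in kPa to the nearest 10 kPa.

Effective surcharge at the founding depth q = γ·D_f = 17.6 × 0.7 = 12.32 kPa.
q_ult = q·N_q + 0.5·γ·B·N_γ
     = 12.32 × 52.3 + 0.5 × 17.6 × 1.84 × 70.4
     = 644.34 + 1139.9 = 1784.3 kPa.

q_ult ≈ 1780 kPa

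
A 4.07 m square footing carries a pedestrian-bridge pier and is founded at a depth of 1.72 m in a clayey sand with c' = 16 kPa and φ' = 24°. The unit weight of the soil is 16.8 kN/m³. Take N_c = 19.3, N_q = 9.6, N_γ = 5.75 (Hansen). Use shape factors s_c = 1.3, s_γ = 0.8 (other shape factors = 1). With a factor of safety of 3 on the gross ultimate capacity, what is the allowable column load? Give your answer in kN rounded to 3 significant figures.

q = γ·D_f = 16.8 × 1.72 = 28.896 kPa.
c·N_c·s_c = 16 × 19.3 × 1.3 = 401.44 kPa
q·N_q = 28.896 × 9.6 = 277.4 kPa
0.5·γ·B·N_γ·s_γ = 0.5 × 16.8 × 4.07 × 5.75 × 0.8 = 157.26 kPa
q_ult = 401.44 + 277.4 + 157.26 = 836.11 kPa.
Gross allowable pressure q_all = 836.11 / 3 = 278.7 kPa.
Footing area = 16.5649 m², so allowable column load = 278.7 × 16.5649 = 4616.7 kN.

P_all ≈ 4620 kN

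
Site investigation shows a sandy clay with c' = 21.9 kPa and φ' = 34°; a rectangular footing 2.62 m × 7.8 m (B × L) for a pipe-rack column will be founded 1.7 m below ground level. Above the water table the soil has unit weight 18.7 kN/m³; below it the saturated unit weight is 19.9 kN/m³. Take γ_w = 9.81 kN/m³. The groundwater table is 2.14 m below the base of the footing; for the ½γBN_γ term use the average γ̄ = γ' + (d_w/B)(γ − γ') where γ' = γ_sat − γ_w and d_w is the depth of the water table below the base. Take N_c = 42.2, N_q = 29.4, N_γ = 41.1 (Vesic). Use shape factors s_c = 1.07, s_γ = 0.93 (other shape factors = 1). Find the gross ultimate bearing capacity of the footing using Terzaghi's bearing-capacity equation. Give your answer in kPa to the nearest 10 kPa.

Overburden at base level: q = 18.7 × 1.7 = 31.79 kPa.
The water table is 2.14 m below the base (< B = 2.62 m), so the ½γBN_γ term uses γ̄ = γ' + (d_w/B)(γ − γ') = 10.09 + (2.14/2.62)(18.7 − 10.09) = 17.123 kN/m³.
Cohesion term c·N_c·s_c = 21.9 × 42.2 × 1.07 = 988.87 kPa; surcharge term q·N_q = 31.79 × 29.4 = 934.63 kPa; self-weight term 0.5·γ·B·N_γ·s_γ = 0.5 × 17.123 × 2.62 × 41.1 × 0.93 = 857.36 kPa.
q_ult = 988.87 + 934.63 + 857.36 = 2780.9 kPa.

q_ult ≈ 2780 kPa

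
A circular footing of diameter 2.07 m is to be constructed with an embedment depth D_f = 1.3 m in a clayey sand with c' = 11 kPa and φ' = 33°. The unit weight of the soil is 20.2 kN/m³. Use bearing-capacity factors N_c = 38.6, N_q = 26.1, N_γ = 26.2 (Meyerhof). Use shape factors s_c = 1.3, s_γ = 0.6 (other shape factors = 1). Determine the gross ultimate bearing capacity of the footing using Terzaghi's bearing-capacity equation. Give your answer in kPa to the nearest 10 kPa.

q_ult ≈ 1570 kPa

Effective surcharge at the founding depth q = γ·D_f = 20.2 × 1.3 = 26.26 kPa.
q_ult = c·N_c·s_c + q·N_q + 0.5·γ·B·N_γ·s_γ
     = 11 × 38.6 × 1.3 + 26.26 × 26.1 + 0.5 × 20.2 × 2.07 × 26.2 × 0.6
     = 551.98 + 685.39 + 328.66 = 1566 kPa.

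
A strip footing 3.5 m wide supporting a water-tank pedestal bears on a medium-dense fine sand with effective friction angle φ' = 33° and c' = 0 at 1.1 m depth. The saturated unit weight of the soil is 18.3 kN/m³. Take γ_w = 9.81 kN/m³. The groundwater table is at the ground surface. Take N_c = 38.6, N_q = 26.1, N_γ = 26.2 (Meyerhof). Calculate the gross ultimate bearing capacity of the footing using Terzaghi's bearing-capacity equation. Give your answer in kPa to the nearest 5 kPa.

Water table at ground surface, so effective unit weight γ' = 18.3 − 9.81 = 8.49 kN/m³ is used throughout; overburden q = 8.49 × 1.1 = 9.339 kPa; the same γ' applies in the ½γBN_γ term.
Surcharge term q·N_q = 9.339 × 26.1 = 243.75 kPa; self-weight term 0.5·γ·B·N_γ = 0.5 × 8.49 × 3.5 × 26.2 = 389.27 kPa.
q_ult = 243.75 + 389.27 = 633.01 kPa.

q_ult ≈ 635 kPa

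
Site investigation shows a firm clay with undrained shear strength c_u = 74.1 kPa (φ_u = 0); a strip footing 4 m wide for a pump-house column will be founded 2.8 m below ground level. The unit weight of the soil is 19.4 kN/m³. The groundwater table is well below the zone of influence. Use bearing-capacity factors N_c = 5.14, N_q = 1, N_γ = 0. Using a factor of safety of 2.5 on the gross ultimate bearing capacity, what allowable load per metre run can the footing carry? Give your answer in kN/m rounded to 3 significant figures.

≈ 696 kN/m

Overburden at base level: q = 19.4 × 2.8 = 54.32 kPa.
Cohesion term c·N_c = 74.1 × 5.14 = 380.87 kPa; surcharge term q·N_q = 54.32 × 1 = 54.32 kPa.
q_ult = 380.87 + 54.32 = 435.19 kPa.
Gross allowable pressure q_all = 435.19 / 2.5 = 174.08 kPa.
Allowable wall load = q_all × B = 174.08 × 4 = 696.31 kN per metre run.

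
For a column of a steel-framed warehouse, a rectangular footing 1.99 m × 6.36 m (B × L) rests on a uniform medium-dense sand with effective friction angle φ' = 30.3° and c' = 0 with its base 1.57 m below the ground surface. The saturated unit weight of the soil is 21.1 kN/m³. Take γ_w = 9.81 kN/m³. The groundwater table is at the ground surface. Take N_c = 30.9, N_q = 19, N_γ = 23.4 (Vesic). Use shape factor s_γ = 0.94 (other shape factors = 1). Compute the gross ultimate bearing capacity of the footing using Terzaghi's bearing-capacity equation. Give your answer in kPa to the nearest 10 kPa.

γ' = 21.1 − 9.81 = 11.29 kN/m³ (submerged throughout). q = 11.29 × 1.57 = 17.725 kPa; the same γ' applies in the ½γBN_γ term.
q·N_q = 17.725 × 19 = 336.78 kPa
0.5·γ·B·N_γ·s_γ = 0.5 × 11.29 × 1.99 × 23.4 × 0.94 = 247.09 kPa
q_ult = 336.78 + 247.09 = 583.87 kPa.

q_ult ≈ 580 kPa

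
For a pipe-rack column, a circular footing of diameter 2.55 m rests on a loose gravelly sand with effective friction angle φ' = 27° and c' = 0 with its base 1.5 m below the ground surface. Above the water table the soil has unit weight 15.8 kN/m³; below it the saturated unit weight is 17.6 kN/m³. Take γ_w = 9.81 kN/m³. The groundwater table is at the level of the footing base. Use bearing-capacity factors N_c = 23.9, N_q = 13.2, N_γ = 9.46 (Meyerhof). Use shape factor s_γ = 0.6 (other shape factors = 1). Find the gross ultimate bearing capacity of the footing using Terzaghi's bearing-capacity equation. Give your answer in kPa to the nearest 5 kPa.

q_ult ≈ 370 kPa

q = γ·D_f = 15.8 × 1.5 = 23.7 kPa.
For the ½γBN_γ term take γ' = 17.6 − 9.81 = 7.79 kN/m³ (soil below base is submerged).
q·N_q = 23.7 × 13.2 = 312.84 kPa
0.5·γ·B·N_γ·s_γ = 0.5 × 7.79 × 2.55 × 9.46 × 0.6 = 56.375 kPa
q_ult = 312.84 + 56.375 = 369.22 kPa.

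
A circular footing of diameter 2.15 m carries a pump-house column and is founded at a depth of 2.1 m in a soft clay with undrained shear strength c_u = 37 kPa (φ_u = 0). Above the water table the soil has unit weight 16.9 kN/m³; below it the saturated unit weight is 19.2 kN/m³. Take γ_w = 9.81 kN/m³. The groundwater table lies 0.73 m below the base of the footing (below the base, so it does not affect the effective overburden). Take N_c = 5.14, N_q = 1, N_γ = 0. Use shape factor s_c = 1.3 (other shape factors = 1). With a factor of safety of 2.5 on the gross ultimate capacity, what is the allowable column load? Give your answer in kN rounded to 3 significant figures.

Overburden at base level: q = 16.9 × 2.1 = 35.49 kPa.
Cohesion term c·N_c·s_c = 37 × 5.14 × 1.3 = 247.23 kPa; surcharge term q·N_q = 35.49 × 1 = 35.49 kPa.
q_ult = 247.23 + 35.49 = 282.72 kPa.
Gross allowable pressure q_all = 282.72 / 2.5 = 113.09 kPa.
Footing area = 3.6305 m², so allowable column load = 113.09 × 3.6305 = 410.57 kN.

P_all ≈ 411 kN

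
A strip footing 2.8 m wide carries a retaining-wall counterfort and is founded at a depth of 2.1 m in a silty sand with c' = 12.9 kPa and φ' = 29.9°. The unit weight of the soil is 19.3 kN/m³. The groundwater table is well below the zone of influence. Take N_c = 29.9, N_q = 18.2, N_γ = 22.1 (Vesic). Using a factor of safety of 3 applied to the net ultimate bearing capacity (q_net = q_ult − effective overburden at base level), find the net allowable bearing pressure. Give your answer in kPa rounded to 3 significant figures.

Overburden at base level: q = 19.3 × 2.1 = 40.53 kPa.
Cohesion term c·N_c = 12.9 × 29.9 = 385.71 kPa; surcharge term q·N_q = 40.53 × 18.2 = 737.65 kPa; self-weight term 0.5·γ·B·N_γ = 0.5 × 19.3 × 2.8 × 22.1 = 597.14 kPa.
q_ult = 385.71 + 737.65 + 597.14 = 1720.5 kPa.
Net ultimate: q_net = 1720.5 − 40.53 = 1680 kPa.
q_all(net) = 1680 / 3 = 559.99 kPa.

q_all(net) ≈ 560 kPa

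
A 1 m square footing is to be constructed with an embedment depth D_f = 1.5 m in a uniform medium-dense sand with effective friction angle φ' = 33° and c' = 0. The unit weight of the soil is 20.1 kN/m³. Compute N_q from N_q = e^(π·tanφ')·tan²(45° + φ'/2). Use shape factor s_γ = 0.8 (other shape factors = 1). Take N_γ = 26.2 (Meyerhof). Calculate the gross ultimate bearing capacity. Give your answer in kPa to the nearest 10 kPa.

q_ult ≈ 1000 kPa

tan33° = 0.6494, so N_q = e^(π×0.6494)·tan²(61.5°) = 7.692 × 3.392 = 26.09.
Overburden at base level: q = 20.1 × 1.5 = 30.15 kPa.
Surcharge term q·N_q = 30.15 × 26.092 = 786.67 kPa; self-weight term 0.5·γ·B·N_γ·s_γ = 0.5 × 20.1 × 1 × 26.2 × 0.8 = 210.65 kPa.
q_ult = 786.67 + 210.65 = 997.32 kPa.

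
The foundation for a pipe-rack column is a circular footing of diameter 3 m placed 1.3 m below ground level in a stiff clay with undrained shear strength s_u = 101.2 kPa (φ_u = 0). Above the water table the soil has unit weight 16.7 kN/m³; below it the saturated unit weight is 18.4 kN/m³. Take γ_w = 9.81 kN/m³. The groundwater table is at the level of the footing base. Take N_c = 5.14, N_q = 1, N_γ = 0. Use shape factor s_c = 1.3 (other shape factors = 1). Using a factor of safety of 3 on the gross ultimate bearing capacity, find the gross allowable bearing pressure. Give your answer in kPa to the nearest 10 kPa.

Effective surcharge at the founding depth q = γ·D_f = 16.7 × 1.3 = 21.71 kPa.
q_ult = c·N_c·s_c + q·N_q
     = 101.2 × 5.14 × 1.3 + 21.71 × 1
     = 676.22 + 21.71 = 697.93 kPa.
q_all = 697.93 / 3 = 232.64 kPa.

q_all ≈ 230 kPa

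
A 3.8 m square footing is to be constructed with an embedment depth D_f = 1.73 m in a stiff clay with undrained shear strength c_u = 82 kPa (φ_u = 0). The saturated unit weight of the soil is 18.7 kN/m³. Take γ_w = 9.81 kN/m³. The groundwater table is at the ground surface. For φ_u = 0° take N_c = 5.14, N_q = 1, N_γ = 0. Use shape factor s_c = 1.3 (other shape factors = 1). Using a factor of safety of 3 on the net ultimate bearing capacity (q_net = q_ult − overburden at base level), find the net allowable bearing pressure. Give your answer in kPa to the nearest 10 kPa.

γ' = 18.7 − 9.81 = 8.89 kN/m³ (submerged throughout). q = 8.89 × 1.73 = 15.38 kPa.
c·N_c·s_c = 82 × 5.14 × 1.3 = 547.92 kPa
q·N_q = 15.38 × 1 = 15.38 kPa
q_ult = 547.92 + 15.38 = 563.3 kPa.
q_net = 563.3 − 15.38 = 547.92 kPa.
q_all(net) = 547.92 / 3 = 182.64 kPa.

q_all(net) ≈ 180 kPa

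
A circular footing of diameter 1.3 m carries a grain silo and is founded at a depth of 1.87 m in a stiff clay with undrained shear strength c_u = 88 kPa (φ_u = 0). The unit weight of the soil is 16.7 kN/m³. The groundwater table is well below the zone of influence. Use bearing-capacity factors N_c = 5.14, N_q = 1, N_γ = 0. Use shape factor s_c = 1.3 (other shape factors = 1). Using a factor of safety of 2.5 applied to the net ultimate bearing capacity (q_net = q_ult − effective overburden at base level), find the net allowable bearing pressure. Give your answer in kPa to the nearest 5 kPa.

q_all(net) ≈ 235 kPa

Overburden at base level: q = 16.7 × 1.87 = 31.229 kPa.
Cohesion term c·N_c·s_c = 88 × 5.14 × 1.3 = 588.02 kPa; surcharge term q·N_q = 31.229 × 1 = 31.229 kPa.
q_ult = 588.02 + 31.229 = 619.25 kPa.
Net ultimate: q_net = 619.25 − 31.229 = 588.02 kPa.
q_all(net) = 588.02 / 2.5 = 235.21 kPa.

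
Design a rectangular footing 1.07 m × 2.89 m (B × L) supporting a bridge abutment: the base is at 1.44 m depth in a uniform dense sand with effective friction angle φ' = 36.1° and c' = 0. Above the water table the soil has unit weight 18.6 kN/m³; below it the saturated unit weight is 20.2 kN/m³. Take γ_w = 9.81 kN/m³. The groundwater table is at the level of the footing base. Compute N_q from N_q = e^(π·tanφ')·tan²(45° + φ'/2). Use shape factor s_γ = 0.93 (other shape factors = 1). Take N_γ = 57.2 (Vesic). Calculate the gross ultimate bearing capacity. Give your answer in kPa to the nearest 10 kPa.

tan36.1° = 0.7292, so N_q = e^(π×0.7292)·tan²(63.05°) = 9.884 × 3.869 = 38.24.
Overburden at base level: q = 18.6 × 1.44 = 26.784 kPa.
Below the base the soil is submerged, so the ½γBN_γ term uses γ' = 20.2 − 9.81 = 10.39 kN/m³.
Surcharge term q·N_q = 26.784 × 38.235 = 1024.1 kPa; self-weight term 0.5·γ·B·N_γ·s_γ = 0.5 × 10.39 × 1.07 × 57.2 × 0.93 = 295.7 kPa.
q_ult = 1024.1 + 295.7 = 1319.8 kPa.

q_ult ≈ 1320 kPa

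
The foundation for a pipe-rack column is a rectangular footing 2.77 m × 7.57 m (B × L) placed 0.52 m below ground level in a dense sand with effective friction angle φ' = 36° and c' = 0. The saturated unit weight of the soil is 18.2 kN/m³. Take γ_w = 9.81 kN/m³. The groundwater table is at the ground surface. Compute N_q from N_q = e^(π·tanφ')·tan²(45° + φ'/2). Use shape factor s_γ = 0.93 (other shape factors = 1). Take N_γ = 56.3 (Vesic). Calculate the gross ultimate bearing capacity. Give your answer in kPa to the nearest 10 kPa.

q_ult ≈ 770 kPa

tan36° = 0.7265, so N_q = e^(π×0.7265)·tan²(63°) = 9.801 × 3.852 = 37.75.
γ' = 18.2 − 9.81 = 8.39 kN/m³ (submerged throughout). q = 8.39 × 0.52 = 4.3628 kPa; the same γ' applies in the ½γBN_γ term.
q·N_q = 4.3628 × 37.752 = 164.71 kPa
0.5·γ·B·N_γ·s_γ = 0.5 × 8.39 × 2.77 × 56.3 × 0.93 = 608.42 kPa
q_ult = 164.71 + 608.42 = 773.13 kPa.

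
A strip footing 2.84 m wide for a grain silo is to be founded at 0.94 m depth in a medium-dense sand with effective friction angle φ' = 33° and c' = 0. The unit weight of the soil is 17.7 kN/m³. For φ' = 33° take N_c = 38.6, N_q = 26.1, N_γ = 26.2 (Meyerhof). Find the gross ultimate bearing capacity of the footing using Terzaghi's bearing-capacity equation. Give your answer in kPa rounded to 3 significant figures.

q = γ·D_f = 17.7 × 0.94 = 16.638 kPa.
q·N_q = 16.638 × 26.1 = 434.25 kPa
0.5·γ·B·N_γ = 0.5 × 17.7 × 2.84 × 26.2 = 658.51 kPa
q_ult = 434.25 + 658.51 = 1092.8 kPa.

q_ult ≈ 1090 kPa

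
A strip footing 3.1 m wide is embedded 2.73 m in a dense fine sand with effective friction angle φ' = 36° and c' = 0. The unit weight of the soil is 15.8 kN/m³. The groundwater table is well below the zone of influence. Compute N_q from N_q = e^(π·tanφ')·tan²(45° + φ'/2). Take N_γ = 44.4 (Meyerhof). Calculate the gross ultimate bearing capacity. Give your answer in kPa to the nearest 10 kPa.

tan36° = 0.7265, so N_q = e^(π×0.7265)·tan²(63°) = 9.801 × 3.852 = 37.75.
q = γ·D_f = 15.8 × 2.73 = 43.134 kPa.
q·N_q = 43.134 × 37.752 = 1628.4 kPa
0.5·γ·B·N_γ = 0.5 × 15.8 × 3.1 × 44.4 = 1087.4 kPa
q_ult = 1628.4 + 1087.4 = 2715.8 kPa.

q_ult ≈ 2720 kPa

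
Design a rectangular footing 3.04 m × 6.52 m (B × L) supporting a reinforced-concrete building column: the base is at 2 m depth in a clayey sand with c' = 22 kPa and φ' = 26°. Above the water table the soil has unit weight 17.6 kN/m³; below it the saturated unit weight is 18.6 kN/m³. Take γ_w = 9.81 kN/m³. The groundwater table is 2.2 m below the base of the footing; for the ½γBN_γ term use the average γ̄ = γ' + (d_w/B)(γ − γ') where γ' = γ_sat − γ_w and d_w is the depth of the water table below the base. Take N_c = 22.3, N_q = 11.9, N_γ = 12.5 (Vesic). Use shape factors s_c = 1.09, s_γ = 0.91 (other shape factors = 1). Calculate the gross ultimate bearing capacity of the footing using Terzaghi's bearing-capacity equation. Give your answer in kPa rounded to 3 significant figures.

Effective surcharge at the founding depth q = γ·D_f = 17.6 × 2 = 35.2 kPa.
With d_w = 2.2 m < B, γ̄ = 8.79 + (2.2/3.04) × (17.6 − 8.79) = 15.166 kN/m³.
q_ult = c·N_c·s_c + q·N_q + 0.5·γ·B·N_γ·s_γ
     = 22 × 22.3 × 1.09 + 35.2 × 11.9 + 0.5 × 15.166 × 3.04 × 12.5 × 0.91
     = 534.75 + 418.88 + 262.21 = 1215.8 kPa.

q_ult ≈ 1220 kPa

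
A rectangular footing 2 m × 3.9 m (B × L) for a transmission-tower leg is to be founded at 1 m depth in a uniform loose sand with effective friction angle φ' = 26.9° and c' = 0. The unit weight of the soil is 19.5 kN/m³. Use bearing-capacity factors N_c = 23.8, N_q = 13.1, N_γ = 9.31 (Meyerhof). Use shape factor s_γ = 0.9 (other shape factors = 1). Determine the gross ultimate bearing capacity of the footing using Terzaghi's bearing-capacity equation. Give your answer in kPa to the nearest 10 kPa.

q_ult ≈ 420 kPa

Overburden at base level: q = 19.5 × 1 = 19.5 kPa.
Surcharge term q·N_q = 19.5 × 13.1 = 255.45 kPa; self-weight term 0.5·γ·B·N_γ·s_γ = 0.5 × 19.5 × 2 × 9.31 × 0.9 = 163.39 kPa.
q_ult = 255.45 + 163.39 = 418.84 kPa.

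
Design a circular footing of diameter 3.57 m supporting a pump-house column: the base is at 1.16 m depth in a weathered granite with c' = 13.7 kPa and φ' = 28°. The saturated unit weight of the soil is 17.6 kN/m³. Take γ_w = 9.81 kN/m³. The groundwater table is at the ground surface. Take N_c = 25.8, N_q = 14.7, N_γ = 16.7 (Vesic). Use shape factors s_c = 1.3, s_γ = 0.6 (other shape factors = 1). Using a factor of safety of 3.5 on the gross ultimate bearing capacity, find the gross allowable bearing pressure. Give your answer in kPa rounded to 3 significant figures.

q_all ≈ 209 kPa

γ' = 17.6 − 9.81 = 7.79 kN/m³ (submerged throughout). q = 7.79 × 1.16 = 9.0364 kPa; the same γ' applies in the ½γBN_γ term.
c·N_c·s_c = 13.7 × 25.8 × 1.3 = 459.5 kPa
q·N_q = 9.0364 × 14.7 = 132.84 kPa
0.5·γ·B·N_γ·s_γ = 0.5 × 7.79 × 3.57 × 16.7 × 0.6 = 139.33 kPa
q_ult = 459.5 + 132.84 + 139.33 = 731.66 kPa.
q_all = 731.66 / 3.5 = 209.05 kPa.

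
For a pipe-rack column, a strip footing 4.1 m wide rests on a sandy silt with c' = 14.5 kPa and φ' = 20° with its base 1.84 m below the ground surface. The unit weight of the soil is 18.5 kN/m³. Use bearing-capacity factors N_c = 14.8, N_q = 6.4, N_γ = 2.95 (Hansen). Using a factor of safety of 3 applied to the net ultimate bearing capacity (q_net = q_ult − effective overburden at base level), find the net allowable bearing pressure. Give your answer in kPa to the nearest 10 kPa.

q = γ·D_f = 18.5 × 1.84 = 34.04 kPa.
c·N_c = 14.5 × 14.8 = 214.6 kPa
q·N_q = 34.04 × 6.4 = 217.86 kPa
0.5·γ·B·N_γ = 0.5 × 18.5 × 4.1 × 2.95 = 111.88 kPa
q_ult = 214.6 + 217.86 + 111.88 = 544.33 kPa.
Net ultimate: q_net = 544.33 − 34.04 = 510.29 kPa.
q_all(net) = 510.29 / 3 = 170.1 kPa.

q_all(net) ≈ 170 kPa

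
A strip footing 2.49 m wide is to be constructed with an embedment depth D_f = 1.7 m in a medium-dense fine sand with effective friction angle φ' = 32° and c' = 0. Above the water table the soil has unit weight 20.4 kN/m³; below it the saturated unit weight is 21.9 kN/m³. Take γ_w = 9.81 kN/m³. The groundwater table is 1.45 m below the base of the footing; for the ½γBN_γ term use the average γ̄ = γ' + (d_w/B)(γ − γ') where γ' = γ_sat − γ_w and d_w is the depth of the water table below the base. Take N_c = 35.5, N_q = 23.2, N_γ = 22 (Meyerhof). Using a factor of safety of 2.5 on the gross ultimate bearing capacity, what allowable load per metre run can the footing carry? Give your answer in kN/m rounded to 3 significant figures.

Effective surcharge at the founding depth q = γ·D_f = 20.4 × 1.7 = 34.68 kPa.
With d_w = 1.45 m < B, γ̄ = 12.09 + (1.45/2.49) × (20.4 − 12.09) = 16.929 kN/m³.
q_ult = q·N_q + 0.5·γ·B·N_γ
     = 34.68 × 23.2 + 0.5 × 16.929 × 2.49 × 22
     = 804.58 + 463.69 = 1268.3 kPa.
Gross allowable pressure q_all = 1268.3 / 2.5 = 507.31 kPa.
Allowable wall load = q_all × B = 507.31 × 2.49 = 1263.2 kN per metre run.

≈ 1260 kN/m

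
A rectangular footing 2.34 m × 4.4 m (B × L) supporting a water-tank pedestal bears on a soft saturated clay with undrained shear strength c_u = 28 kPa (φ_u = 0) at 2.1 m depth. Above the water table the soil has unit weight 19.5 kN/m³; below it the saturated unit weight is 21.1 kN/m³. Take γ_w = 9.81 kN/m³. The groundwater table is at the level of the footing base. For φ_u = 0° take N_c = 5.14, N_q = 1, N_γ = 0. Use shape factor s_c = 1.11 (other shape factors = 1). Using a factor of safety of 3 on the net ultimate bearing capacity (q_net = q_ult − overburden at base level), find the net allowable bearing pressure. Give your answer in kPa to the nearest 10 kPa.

q_all(net) ≈ 50 kPa

q = γ·D_f = 19.5 × 2.1 = 40.95 kPa.
c·N_c·s_c = 28 × 5.14 × 1.11 = 159.75 kPa
q·N_q = 40.95 × 1 = 40.95 kPa
q_ult = 159.75 + 40.95 = 200.7 kPa.
q_net = 200.7 − 40.95 = 159.75 kPa.
q_all(net) = 159.75 / 3 = 53.25 kPa.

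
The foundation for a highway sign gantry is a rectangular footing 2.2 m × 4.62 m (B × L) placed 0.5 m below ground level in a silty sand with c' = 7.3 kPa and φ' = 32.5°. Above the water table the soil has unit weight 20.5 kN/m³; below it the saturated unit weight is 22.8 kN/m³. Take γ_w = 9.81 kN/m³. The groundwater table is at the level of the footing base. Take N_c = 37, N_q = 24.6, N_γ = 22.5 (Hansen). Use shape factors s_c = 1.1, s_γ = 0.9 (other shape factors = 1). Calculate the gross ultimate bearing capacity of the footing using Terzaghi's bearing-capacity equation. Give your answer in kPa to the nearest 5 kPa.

Overburden at base level: q = 20.5 × 0.5 = 10.25 kPa.
Below the base the soil is submerged, so the ½γBN_γ term uses γ' = 22.8 − 9.81 = 12.99 kN/m³.
Cohesion term c·N_c·s_c = 7.3 × 37 × 1.1 = 297.11 kPa; surcharge term q·N_q = 10.25 × 24.6 = 252.15 kPa; self-weight term 0.5·γ·B·N_γ·s_γ = 0.5 × 12.99 × 2.2 × 22.5 × 0.9 = 289.35 kPa.
q_ult = 297.11 + 252.15 + 289.35 = 838.61 kPa.

q_ult ≈ 840 kPa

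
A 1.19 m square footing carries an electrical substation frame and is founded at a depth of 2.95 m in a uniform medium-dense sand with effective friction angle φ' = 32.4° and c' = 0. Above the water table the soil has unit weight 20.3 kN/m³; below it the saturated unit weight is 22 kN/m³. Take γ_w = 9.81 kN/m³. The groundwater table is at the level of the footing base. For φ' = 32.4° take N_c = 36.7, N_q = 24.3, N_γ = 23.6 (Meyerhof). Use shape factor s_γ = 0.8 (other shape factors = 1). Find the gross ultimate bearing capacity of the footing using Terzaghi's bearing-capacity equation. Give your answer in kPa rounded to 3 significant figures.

Overburden at base level: q = 20.3 × 2.95 = 59.885 kPa.
Below the base the soil is submerged, so the ½γBN_γ term uses γ' = 22 − 9.81 = 12.19 kN/m³.
Surcharge term q·N_q = 59.885 × 24.3 = 1455.2 kPa; self-weight term 0.5·γ·B·N_γ·s_γ = 0.5 × 12.19 × 1.19 × 23.6 × 0.8 = 136.94 kPa.
q_ult = 1455.2 + 136.94 = 1592.1 kPa.

q_ult ≈ 1590 kPa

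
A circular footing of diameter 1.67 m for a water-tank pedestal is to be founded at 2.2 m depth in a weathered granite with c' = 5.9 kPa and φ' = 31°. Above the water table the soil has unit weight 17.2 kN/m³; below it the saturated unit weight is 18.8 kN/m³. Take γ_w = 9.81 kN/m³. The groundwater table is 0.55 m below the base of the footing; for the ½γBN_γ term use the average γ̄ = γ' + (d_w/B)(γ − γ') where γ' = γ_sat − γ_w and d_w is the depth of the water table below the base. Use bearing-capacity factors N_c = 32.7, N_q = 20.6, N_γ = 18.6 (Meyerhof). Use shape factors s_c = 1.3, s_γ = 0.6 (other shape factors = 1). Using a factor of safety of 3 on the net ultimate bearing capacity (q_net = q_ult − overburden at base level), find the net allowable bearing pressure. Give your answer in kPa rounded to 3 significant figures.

Effective surcharge at the founding depth q = γ·D_f = 17.2 × 2.2 = 37.84 kPa.
With d_w = 0.55 m < B, γ̄ = 8.99 + (0.55/1.67) × (17.2 − 8.99) = 11.694 kN/m³.
q_ult = c·N_c·s_c + q·N_q + 0.5·γ·B·N_γ·s_γ
     = 5.9 × 32.7 × 1.3 + 37.84 × 20.6 + 0.5 × 11.694 × 1.67 × 18.6 × 0.6
     = 250.81 + 779.5 + 108.97 = 1139.3 kPa.
q_net = 1139.3 − 37.84 = 1101.4 kPa.
q_all(net) = 1101.4 / 3 = 367.15 kPa.

q_all(net) ≈ 367 kPa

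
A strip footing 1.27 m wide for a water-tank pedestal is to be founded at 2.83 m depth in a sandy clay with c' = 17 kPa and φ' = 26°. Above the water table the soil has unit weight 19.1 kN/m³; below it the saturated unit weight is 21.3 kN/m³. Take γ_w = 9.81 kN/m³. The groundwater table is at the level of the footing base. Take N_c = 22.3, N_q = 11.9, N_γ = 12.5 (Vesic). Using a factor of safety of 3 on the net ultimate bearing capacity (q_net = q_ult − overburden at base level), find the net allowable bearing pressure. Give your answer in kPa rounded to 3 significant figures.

Overburden at base level: q = 19.1 × 2.83 = 54.053 kPa.
Below the base the soil is submerged, so the ½γBN_γ term uses γ' = 21.3 − 9.81 = 11.49 kN/m³.
Cohesion term c·N_c = 17 × 22.3 = 379.1 kPa; surcharge term q·N_q = 54.053 × 11.9 = 643.23 kPa; self-weight term 0.5·γ·B·N_γ = 0.5 × 11.49 × 1.27 × 12.5 = 91.202 kPa.
q_ult = 379.1 + 643.23 + 91.202 = 1113.5 kPa.
q_net = 1113.5 − 54.053 = 1059.5 kPa.
q_all(net) = 1059.5 / 3 = 353.16 kPa.

q_all(net) ≈ 353 kPa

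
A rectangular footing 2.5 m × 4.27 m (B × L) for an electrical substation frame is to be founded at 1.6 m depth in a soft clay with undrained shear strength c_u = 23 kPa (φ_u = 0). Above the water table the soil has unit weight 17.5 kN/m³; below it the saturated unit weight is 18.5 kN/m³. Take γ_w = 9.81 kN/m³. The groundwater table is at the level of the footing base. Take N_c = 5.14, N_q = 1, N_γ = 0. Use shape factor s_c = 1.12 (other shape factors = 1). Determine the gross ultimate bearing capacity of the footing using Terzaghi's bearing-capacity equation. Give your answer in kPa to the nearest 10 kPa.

q_ult ≈ 160 kPa

Overburden at base level: q = 17.5 × 1.6 = 28 kPa.
Cohesion term c·N_c·s_c = 23 × 5.14 × 1.12 = 132.41 kPa; surcharge term q·N_q = 28 × 1 = 28 kPa.
q_ult = 132.41 + 28 = 160.41 kPa.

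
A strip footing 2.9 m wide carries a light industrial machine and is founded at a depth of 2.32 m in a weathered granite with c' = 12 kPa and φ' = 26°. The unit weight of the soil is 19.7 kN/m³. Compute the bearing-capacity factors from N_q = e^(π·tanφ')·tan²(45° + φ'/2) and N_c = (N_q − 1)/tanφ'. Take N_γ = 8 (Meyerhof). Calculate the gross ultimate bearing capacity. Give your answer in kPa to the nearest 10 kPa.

q_ult ≈ 1040 kPa

tan26° = 0.4877, so N_q = e^(π×0.4877)·tan²(58°) = 4.629 × 2.561 = 11.85.
N_c = (11.85 − 1)/tan26° = 22.25.
Effective surcharge at the founding depth q = γ·D_f = 19.7 × 2.32 = 45.704 kPa.
q_ult = c·N_c + q·N_q + 0.5·γ·B·N_γ
     = 12 × 22.254 + 45.704 × 11.854 + 0.5 × 19.7 × 2.9 × 8
     = 267.05 + 541.78 + 228.52 = 1037.4 kPa.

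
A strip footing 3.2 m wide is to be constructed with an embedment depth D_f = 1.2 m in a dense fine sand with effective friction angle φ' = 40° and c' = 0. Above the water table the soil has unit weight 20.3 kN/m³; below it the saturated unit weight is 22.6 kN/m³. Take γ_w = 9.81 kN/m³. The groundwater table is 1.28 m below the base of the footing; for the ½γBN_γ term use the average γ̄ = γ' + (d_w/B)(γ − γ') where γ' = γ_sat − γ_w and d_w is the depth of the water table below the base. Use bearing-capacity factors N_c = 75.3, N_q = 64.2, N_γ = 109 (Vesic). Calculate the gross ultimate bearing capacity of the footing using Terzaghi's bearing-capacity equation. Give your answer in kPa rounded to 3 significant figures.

q_ult ≈ 4320 kPa

Effective surcharge at the founding depth q = γ·D_f = 20.3 × 1.2 = 24.36 kPa.
With d_w = 1.28 m < B, γ̄ = 12.79 + (1.28/3.2) × (20.3 − 12.79) = 15.794 kN/m³.
q_ult = q·N_q + 0.5·γ·B·N_γ
     = 24.36 × 64.2 + 0.5 × 15.794 × 3.2 × 109
     = 1563.9 + 2754.5 = 4318.4 kPa.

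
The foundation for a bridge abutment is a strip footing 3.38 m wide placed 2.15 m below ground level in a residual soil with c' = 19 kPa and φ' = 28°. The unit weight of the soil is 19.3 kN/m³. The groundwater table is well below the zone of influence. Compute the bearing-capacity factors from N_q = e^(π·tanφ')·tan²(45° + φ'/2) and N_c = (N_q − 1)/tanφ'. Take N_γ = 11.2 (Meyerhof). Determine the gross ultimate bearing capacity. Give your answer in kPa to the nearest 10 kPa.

q_ult ≈ 1470 kPa

tan28° = 0.5317, so N_q = e^(π×0.5317)·tan²(59°) = 5.314 × 2.77 = 14.72.
N_c = (14.72 − 1)/tan28° = 25.8.
Effective surcharge at the founding depth q = γ·D_f = 19.3 × 2.15 = 41.495 kPa.
q_ult = c·N_c + q·N_q + 0.5·γ·B·N_γ
     = 19 × 25.803 + 41.495 × 14.72 + 0.5 × 19.3 × 3.38 × 11.2
     = 490.26 + 610.8 + 365.31 = 1466.4 kPa.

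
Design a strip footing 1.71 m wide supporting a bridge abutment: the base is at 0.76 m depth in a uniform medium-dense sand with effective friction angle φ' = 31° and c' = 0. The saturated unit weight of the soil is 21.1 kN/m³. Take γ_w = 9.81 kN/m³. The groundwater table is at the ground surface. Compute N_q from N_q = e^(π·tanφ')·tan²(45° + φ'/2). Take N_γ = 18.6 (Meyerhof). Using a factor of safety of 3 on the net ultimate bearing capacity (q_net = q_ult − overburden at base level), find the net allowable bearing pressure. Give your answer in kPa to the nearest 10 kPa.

N_q = e^(π·tan31°)·tan²(60.5°) = 20.63.
With the water table at the surface the whole profile is submerged: γ' = 21.1 − 9.81 = 11.29 kN/m³, so q = γ'·D_f = 8.5804 kPa; the same γ' applies in the ½γBN_γ term.
q_ult = q·N_q + 0.5·γ·B·N_γ
     = 8.5804 × 20.631 + 0.5 × 11.29 × 1.71 × 18.6
     = 177.02 + 179.54 = 356.57 kPa.
q_net = 356.57 − 8.5804 = 347.98 kPa.
q_all(net) = 347.98 / 3 = 115.99 kPa.

q_all(net) ≈ 120 kPa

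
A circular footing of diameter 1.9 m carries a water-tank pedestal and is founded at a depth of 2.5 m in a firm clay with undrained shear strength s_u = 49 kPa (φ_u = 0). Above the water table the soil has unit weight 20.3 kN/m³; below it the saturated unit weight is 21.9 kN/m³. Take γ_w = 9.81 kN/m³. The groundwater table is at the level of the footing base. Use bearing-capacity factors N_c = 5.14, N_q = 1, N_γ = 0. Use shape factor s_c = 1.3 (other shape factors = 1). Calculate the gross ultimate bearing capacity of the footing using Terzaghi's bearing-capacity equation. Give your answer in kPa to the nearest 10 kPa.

q_ult ≈ 380 kPa

q = γ·D_f = 20.3 × 2.5 = 50.75 kPa.
c·N_c·s_c = 49 × 5.14 × 1.3 = 327.42 kPa
q·N_q = 50.75 × 1 = 50.75 kPa
q_ult = 327.42 + 50.75 = 378.17 kPa.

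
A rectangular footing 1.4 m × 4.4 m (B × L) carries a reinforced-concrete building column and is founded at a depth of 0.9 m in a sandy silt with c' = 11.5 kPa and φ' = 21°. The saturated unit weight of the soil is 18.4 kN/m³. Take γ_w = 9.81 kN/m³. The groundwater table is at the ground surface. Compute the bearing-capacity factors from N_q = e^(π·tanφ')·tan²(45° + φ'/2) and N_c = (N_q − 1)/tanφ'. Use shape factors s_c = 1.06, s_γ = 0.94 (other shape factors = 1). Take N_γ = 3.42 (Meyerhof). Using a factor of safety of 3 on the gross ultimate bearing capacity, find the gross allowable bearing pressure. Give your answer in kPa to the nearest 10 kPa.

N_q = e^(π·tan21°)·tan²(55.5°) = 7.07; N_c = (N_q − 1)/tanφ' = 15.81.
γ' = 18.4 − 9.81 = 8.59 kN/m³ (submerged throughout). q = 8.59 × 0.9 = 7.731 kPa; the same γ' applies in the ½γBN_γ term.
c·N_c·s_c = 11.5 × 15.815 × 1.06 = 192.78 kPa
q·N_q = 7.731 × 7.0708 = 54.664 kPa
0.5·γ·B·N_γ·s_γ = 0.5 × 8.59 × 1.4 × 3.42 × 0.94 = 19.331 kPa
q_ult = 192.78 + 54.664 + 19.331 = 266.78 kPa.
q_all = 266.78 / 3 = 88.926 kPa.

q_all ≈ 90 kPa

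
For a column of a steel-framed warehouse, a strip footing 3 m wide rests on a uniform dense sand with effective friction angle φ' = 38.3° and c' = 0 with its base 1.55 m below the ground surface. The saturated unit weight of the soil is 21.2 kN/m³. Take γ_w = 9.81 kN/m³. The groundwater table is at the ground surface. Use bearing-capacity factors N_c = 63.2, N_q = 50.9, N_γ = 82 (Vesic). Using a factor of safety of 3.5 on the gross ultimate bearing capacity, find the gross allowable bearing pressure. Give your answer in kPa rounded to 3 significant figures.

γ' = 21.2 − 9.81 = 11.39 kN/m³ (submerged throughout). q = 11.39 × 1.55 = 17.654 kPa; the same γ' applies in the ½γBN_γ term.
q·N_q = 17.654 × 50.9 = 898.61 kPa
0.5·γ·B·N_γ = 0.5 × 11.39 × 3 × 82 = 1401 kPa
q_ult = 898.61 + 1401 = 2299.6 kPa.
q_all = 2299.6 / 3.5 = 657.02 kPa.

q_all ≈ 657 kPa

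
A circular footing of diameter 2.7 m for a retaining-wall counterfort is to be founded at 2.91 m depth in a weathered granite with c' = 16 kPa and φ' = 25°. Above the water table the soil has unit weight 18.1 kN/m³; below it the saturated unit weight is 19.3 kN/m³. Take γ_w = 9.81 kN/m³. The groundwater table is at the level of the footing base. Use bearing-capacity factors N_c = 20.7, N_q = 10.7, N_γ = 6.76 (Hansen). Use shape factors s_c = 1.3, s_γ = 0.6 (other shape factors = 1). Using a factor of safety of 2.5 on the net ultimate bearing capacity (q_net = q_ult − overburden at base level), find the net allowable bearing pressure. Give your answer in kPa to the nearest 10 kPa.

q_all(net) ≈ 400 kPa

Overburden at base level: q = 18.1 × 2.91 = 52.671 kPa.
Below the base the soil is submerged, so the ½γBN_γ term uses γ' = 19.3 − 9.81 = 9.49 kN/m³.
Cohesion term c·N_c·s_c = 16 × 20.7 × 1.3 = 430.56 kPa; surcharge term q·N_q = 52.671 × 10.7 = 563.58 kPa; self-weight term 0.5·γ·B·N_γ·s_γ = 0.5 × 9.49 × 2.7 × 6.76 × 0.6 = 51.963 kPa.
q_ult = 430.56 + 563.58 + 51.963 = 1046.1 kPa.
q_net = 1046.1 − 52.671 = 993.43 kPa.
q_all(net) = 993.43 / 2.5 = 397.37 kPa.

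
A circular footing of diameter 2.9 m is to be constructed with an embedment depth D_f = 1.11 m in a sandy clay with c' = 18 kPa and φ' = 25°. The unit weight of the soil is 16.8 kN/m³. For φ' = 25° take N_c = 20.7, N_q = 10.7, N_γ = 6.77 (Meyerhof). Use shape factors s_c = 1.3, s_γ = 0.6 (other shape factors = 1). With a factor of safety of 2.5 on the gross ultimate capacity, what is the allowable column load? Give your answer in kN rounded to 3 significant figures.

Effective surcharge at the founding depth q = γ·D_f = 16.8 × 1.11 = 18.648 kPa.
q_ult = c·N_c·s_c + q·N_q + 0.5·γ·B·N_γ·s_γ
     = 18 × 20.7 × 1.3 + 18.648 × 10.7 + 0.5 × 16.8 × 2.9 × 6.77 × 0.6
     = 484.38 + 199.53 + 98.95 = 782.86 kPa.
Gross allowable pressure q_all = 782.86 / 2.5 = 313.15 kPa.
Footing area = 6.6052 m², so allowable column load = 313.15 × 6.6052 = 2068.4 kN.

P_all ≈ 2070 kN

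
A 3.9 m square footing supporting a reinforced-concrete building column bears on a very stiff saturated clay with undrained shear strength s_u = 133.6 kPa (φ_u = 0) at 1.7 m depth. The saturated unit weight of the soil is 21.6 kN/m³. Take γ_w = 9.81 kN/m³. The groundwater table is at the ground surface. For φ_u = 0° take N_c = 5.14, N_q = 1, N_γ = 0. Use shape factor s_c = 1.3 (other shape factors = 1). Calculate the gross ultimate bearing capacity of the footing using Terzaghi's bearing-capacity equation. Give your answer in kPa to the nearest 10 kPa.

q_ult ≈ 910 kPa

γ' = 21.6 − 9.81 = 11.79 kN/m³ (submerged throughout). q = 11.79 × 1.7 = 20.043 kPa.
c·N_c·s_c = 133.6 × 5.14 × 1.3 = 892.72 kPa
q·N_q = 20.043 × 1 = 20.043 kPa
q_ult = 892.72 + 20.043 = 912.76 kPa.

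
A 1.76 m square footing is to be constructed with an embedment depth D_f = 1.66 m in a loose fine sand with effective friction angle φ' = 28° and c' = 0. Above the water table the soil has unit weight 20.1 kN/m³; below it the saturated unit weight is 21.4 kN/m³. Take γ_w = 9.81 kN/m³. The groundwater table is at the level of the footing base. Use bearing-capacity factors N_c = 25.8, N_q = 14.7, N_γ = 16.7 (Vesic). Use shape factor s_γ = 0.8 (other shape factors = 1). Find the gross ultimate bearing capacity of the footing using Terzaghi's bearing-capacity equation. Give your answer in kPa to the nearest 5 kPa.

Effective surcharge at the founding depth q = γ·D_f = 20.1 × 1.66 = 33.366 kPa.
The water table coincides with the base, so in the self-weight term γ → γ' = 11.59 kN/m³.
q_ult = q·N_q + 0.5·γ·B·N_γ·s_γ
     = 33.366 × 14.7 + 0.5 × 11.59 × 1.76 × 16.7 × 0.8
     = 490.48 + 136.26 = 626.74 kPa.

q_ult ≈ 625 kPa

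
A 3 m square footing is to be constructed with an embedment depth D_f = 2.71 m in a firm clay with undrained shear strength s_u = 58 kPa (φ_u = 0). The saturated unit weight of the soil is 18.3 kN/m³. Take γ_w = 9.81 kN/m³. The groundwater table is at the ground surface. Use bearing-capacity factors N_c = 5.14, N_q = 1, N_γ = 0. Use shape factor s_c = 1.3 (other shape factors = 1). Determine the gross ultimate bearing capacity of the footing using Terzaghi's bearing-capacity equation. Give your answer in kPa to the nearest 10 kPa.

q_ult ≈ 410 kPa

Water table at ground surface, so effective unit weight γ' = 18.3 − 9.81 = 8.49 kN/m³ is used throughout; overburden q = 8.49 × 2.71 = 23.008 kPa.
Cohesion term c·N_c·s_c = 58 × 5.14 × 1.3 = 387.56 kPa; surcharge term q·N_q = 23.008 × 1 = 23.008 kPa.
q_ult = 387.56 + 23.008 = 410.56 kPa.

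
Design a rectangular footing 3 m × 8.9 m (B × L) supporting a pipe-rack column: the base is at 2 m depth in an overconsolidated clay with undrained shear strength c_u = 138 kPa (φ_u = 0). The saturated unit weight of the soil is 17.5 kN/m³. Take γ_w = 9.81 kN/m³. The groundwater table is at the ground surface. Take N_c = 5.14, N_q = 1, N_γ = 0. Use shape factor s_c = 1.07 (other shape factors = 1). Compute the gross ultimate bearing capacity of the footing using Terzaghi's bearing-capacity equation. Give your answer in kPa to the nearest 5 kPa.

γ' = 17.5 − 9.81 = 7.69 kN/m³ (submerged throughout). q = 7.69 × 2 = 15.38 kPa.
c·N_c·s_c = 138 × 5.14 × 1.07 = 758.97 kPa
q·N_q = 15.38 × 1 = 15.38 kPa
q_ult = 758.97 + 15.38 = 774.35 kPa.

q_ult ≈ 775 kPa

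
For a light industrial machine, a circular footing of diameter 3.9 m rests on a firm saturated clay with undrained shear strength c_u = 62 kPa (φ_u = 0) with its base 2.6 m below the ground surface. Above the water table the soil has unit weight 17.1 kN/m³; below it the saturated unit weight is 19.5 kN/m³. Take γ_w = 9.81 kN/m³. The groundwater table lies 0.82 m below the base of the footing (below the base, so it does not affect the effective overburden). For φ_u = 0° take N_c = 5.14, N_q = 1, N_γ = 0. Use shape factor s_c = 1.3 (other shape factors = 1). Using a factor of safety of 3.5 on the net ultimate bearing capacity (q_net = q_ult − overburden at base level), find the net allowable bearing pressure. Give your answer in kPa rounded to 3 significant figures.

q_all(net) ≈ 118 kPa

Overburden at base level: q = 17.1 × 2.6 = 44.46 kPa.
Cohesion term c·N_c·s_c = 62 × 5.14 × 1.3 = 414.28 kPa; surcharge term q·N_q = 44.46 × 1 = 44.46 kPa.
q_ult = 414.28 + 44.46 = 458.74 kPa.
q_net = 458.74 − 44.46 = 414.28 kPa.
q_all(net) = 414.28 / 3.5 = 118.37 kPa.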